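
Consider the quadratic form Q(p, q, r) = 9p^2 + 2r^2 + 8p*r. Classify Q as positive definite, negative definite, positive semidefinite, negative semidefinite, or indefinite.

positive semidefinite

The associated matrix is A = [[9, 0, 4], [0, 0, 0], [4, 0, 2]].
Row-reducing A symmetrically gives the diagonal entries 9, 0, 2/9.
Counting signs: 2 positive, 1 zero.
Hence Q is positive semidefinite.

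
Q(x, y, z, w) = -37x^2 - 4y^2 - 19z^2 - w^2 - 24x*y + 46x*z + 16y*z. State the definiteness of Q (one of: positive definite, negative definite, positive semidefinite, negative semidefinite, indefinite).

The symmetric matrix of Q is A = [[-37, -12, 23, 0], [-12, -4, 8, 0], [23, 8, -19, 0], [0, 0, 0, -1]].
Leading principal minors: Δ_1 = -37, Δ_2 = 4, Δ_3 = -8, Δ_4 = 8.
The signs alternate starting with Δ_1 < 0, so by Sylvester's criterion Q is negative definite.

negative definite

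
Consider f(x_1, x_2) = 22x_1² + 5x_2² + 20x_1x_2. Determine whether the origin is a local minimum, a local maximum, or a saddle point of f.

The Hessian at the origin is H = [[44, 20], [20, 10]].
det H = 44·10 − (20)² = 40 > 0 and H[1,1] = 44 > 0, so H is positive definite.
Therefore the origin is a local minimum.

local minimum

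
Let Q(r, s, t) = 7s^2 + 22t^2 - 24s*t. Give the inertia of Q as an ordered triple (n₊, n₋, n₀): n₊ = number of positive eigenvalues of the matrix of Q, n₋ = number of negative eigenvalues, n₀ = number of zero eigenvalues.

(2, 0, 1)

The associated matrix is A = [[0, 0, 0], [0, 7, -12], [0, -12, 22]].
Row-reducing A symmetrically gives the diagonal entries 0, 7, 10/7.
That gives 2 positive, 1 zero pivots.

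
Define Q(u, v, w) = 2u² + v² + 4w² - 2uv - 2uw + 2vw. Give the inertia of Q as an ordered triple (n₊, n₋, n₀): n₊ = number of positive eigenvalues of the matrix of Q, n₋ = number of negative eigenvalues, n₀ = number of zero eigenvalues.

The symmetric matrix is A = [[2, -1, -1], [-1, 1, 1], [-1, 1, 4]].
Applying the same elementary operations to the rows and columns of A produces a congruent diagonal matrix with entries 2, 1/2, 3.
Counting signs: 3 positive.

(3, 0, 0)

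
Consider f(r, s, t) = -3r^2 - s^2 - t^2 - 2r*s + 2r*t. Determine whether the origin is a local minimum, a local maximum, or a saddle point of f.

local maximum

The Hessian at the origin is H = [[-6, -2, 2], [-2, -2, 0], [2, 0, -2]].
Symmetric row and column elimination reduces H to a congruent diagonal form with pivots -6, -4/3, -1.
So there are 3 negative pivots.
H is negative definite, so the origin is a strict local maximum.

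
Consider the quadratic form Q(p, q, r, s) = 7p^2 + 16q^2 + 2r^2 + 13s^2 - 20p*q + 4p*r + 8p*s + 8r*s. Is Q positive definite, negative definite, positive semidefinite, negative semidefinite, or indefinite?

The symmetric matrix is A = [[7, -10, 2, 4], [-10, 16, 0, 0], [2, 0, 2, 4], [4, 0, 4, 13]].
Symmetric row and column elimination reduces A to a congruent diagonal form with pivots 7, 12/7, -10/3, 5.
Counting signs: 3 positive, 1 negative.
Hence Q is indefinite.

indefinite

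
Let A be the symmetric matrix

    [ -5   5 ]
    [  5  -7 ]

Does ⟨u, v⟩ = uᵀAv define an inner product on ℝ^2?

no

Row-reducing A symmetrically gives the diagonal entries -5, -2.
Counting signs: 2 negative.
Hence Q is negative definite.
⟨·,·⟩ is an inner product exactly when A is positive definite.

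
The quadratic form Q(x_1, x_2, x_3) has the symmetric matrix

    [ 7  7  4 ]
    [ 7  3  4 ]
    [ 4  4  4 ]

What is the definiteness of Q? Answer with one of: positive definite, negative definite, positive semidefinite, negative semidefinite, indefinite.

indefinite

Row-reducing A symmetrically gives the diagonal entries 7, -4, 12/7.
That gives 2 positive, 1 negative pivots.
Hence Q is indefinite.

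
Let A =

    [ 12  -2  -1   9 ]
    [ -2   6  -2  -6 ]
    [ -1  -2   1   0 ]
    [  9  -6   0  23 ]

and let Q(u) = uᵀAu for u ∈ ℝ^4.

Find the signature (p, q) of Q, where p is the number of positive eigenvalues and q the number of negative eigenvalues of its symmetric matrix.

(4, 0)

An LDLᵀ factorisation of A has diagonal entries 12, 17/3, 3/34, 2.
So there are 4 positive pivots.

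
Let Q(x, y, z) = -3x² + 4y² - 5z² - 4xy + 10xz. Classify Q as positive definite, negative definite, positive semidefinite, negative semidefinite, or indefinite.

Write A = [[-3, -2, 5], [-2, 4, 0], [5, 0, -5]].
Applying the same elementary operations to the rows and columns of A produces a congruent diagonal matrix with entries -3, 16/3, 5/4.
Counting signs: 2 positive, 1 negative.
Hence Q is indefinite.

indefinite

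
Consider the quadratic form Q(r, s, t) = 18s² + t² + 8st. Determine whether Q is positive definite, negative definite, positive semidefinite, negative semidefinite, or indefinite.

Write A = [[0, 0, 0], [0, 18, 4], [0, 4, 1]].
Row-reducing A symmetrically gives the diagonal entries 0, 18, 1/9.
So there are 2 positive, 1 zero pivots.
Hence Q is positive semidefinite.

positive semidefinite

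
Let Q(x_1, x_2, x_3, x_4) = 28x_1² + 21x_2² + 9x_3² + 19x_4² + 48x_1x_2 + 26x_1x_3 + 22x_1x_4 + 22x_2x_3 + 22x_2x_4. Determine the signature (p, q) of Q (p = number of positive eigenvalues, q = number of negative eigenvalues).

Write A = [[28, 24, 13, 11], [24, 21, 11, 11], [13, 11, 9, 0], [11, 11, 0, 19]].
Symmetric row and column elimination reduces A to a congruent diagonal form with pivots 28, 3/7, 35/12, 12/7.
That gives 4 positive pivots.

(4, 0)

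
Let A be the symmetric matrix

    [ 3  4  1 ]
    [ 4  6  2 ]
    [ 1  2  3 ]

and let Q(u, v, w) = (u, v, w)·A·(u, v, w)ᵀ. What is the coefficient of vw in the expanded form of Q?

4

The coefficient of vw is A[2,3] + A[3,2] = 2·2 = 4.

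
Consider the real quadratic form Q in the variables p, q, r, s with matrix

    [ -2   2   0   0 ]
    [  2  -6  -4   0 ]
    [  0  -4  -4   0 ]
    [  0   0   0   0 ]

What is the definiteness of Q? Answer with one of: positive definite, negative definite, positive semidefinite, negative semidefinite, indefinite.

negative semidefinite

Applying the same elementary operations to the rows and columns of A produces a congruent diagonal matrix with entries -2, -4, 0, 0.
Counting signs: 2 negative, 2 zero.
Hence Q is negative semidefinite.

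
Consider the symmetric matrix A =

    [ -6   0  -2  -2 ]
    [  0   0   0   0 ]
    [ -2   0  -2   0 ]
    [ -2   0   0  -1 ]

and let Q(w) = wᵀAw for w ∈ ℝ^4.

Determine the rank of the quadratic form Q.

2

Row-reducing A symmetrically gives the diagonal entries -6, 0, -4/3, 0.
So there are 2 negative, 2 zero pivots.
The rank is the number of nonzero pivots: 2.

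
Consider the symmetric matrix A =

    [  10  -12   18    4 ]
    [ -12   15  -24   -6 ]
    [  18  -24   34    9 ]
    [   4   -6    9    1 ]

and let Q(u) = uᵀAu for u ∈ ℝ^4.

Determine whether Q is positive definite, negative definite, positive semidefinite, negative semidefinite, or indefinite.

indefinite

Congruent diagonalization of A (simultaneous row and column reduction) yields pivots 10, 3/5, -8, -15/8.
Counting signs: 2 positive, 2 negative.
Hence Q is indefinite.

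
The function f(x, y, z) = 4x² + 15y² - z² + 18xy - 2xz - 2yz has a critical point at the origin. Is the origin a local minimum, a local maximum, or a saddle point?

The Hessian at the origin is H = [[8, 18, -2], [18, 30, -2], [-2, -2, -2]].
Applying the same elementary operations to the rows and columns of H produces a congruent diagonal matrix with entries 8, -21/2, -40/21.
Counting signs: 1 positive, 2 negative.
H is indefinite, so the origin is a saddle point.

saddle point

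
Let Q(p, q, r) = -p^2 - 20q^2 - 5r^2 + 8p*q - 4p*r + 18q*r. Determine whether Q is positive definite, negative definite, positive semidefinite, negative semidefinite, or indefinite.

The symmetric matrix is A = [[-1, 4, -2], [4, -20, 9], [-2, 9, -5]].
Symmetric row and column elimination reduces A to a congruent diagonal form with pivots -1, -4, -3/4.
Counting signs: 3 negative.
Hence Q is negative definite.

negative definite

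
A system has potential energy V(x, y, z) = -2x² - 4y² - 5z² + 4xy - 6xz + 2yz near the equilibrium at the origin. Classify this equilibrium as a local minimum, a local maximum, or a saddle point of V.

saddle point

The Hessian at the origin is H = [[-4, 4, -6], [4, -8, 2], [-6, 2, -10]].
Applying the same elementary operations to the rows and columns of H produces a congruent diagonal matrix with entries -4, -4, 3.
That gives 1 positive, 2 negative pivots.
H is indefinite, so the origin is a saddle point.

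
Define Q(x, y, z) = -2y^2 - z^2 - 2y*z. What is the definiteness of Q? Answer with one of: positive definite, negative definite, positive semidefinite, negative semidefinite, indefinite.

The associated matrix is A = [[0, 0, 0], [0, -2, -1], [0, -1, -1]].
Applying the same elementary operations to the rows and columns of A produces a congruent diagonal matrix with entries 0, -2, -1/2.
Counting signs: 2 negative, 1 zero.
Hence Q is negative semidefinite.

negative semidefinite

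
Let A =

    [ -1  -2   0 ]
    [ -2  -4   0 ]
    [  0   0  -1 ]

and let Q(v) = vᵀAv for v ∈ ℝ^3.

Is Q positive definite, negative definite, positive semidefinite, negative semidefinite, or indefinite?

Row-reducing A symmetrically gives the diagonal entries -1, 0, -1.
That gives 2 negative, 1 zero pivots.
Hence Q is negative semidefinite.

negative semidefinite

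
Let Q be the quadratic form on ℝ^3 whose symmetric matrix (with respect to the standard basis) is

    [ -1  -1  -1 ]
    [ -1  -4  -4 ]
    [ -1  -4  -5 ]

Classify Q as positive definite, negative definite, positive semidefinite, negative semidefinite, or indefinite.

negative definite

Leading principal minors: Δ_1 = -1, Δ_2 = 3, Δ_3 = -3.
The signs alternate starting with Δ_1 < 0, so by Sylvester's criterion Q is negative definite.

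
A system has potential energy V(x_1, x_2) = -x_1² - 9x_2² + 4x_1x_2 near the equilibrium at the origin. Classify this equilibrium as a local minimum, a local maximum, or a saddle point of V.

The Hessian at the origin is H = [[-2, 4], [4, -18]].
det H = -2·-18 − (4)² = 20 > 0 and H[1,1] = -2 < 0, so H is negative definite.
Therefore the origin is a local maximum.

local maximum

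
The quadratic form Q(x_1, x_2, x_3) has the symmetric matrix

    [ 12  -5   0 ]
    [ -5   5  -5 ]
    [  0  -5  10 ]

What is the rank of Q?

Symmetric row and column elimination reduces A to a congruent diagonal form with pivots 12, 35/12, 10/7.
That gives 3 positive pivots.
The rank is the number of nonzero pivots: 3.

3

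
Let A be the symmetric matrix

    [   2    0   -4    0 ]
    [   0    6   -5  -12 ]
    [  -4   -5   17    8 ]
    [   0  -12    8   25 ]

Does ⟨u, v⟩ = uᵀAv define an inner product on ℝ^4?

yes

Applying the same elementary operations to the rows and columns of A produces a congruent diagonal matrix with entries 2, 6, 29/6, 5/29.
So there are 4 positive pivots.
Hence Q is positive definite.
⟨·,·⟩ is an inner product exactly when A is positive definite.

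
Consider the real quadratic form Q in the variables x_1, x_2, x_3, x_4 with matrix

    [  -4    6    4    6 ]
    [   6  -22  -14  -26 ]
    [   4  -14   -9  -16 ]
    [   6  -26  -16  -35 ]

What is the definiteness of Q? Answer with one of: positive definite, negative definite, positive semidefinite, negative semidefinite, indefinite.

negative definite

Congruent diagonalization of A (simultaneous row and column reduction) yields pivots -4, -13, -1/13, -1.
Counting signs: 4 negative.
Hence Q is negative definite.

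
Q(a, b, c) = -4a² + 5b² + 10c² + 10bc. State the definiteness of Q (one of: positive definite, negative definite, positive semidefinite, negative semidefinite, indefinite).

The associated matrix is A = [[-4, 0, 0], [0, 5, 5], [0, 5, 10]].
Congruent diagonalization of A (simultaneous row and column reduction) yields pivots -4, 5, 5.
That gives 2 positive, 1 negative pivots.
Hence Q is indefinite.

indefinite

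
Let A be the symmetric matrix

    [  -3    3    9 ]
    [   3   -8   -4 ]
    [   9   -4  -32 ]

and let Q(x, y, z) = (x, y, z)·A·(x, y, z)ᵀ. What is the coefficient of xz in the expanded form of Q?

The coefficient of xz is A[1,3] + A[3,1] = 2·9 = 18.

18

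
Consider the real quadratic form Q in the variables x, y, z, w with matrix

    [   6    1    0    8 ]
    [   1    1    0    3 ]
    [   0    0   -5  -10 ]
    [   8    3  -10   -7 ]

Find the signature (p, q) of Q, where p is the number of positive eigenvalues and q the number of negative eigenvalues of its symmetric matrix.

Applying the same elementary operations to the rows and columns of A produces a congruent diagonal matrix with entries 6, 5/6, -5, -1.
That gives 2 positive, 2 negative pivots.

(2, 2)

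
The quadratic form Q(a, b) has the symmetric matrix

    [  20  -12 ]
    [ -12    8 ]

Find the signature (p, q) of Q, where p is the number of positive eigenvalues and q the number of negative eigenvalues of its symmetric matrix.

(2, 0)

Congruent diagonalization of A (simultaneous row and column reduction) yields pivots 20, 4/5.
Counting signs: 2 positive.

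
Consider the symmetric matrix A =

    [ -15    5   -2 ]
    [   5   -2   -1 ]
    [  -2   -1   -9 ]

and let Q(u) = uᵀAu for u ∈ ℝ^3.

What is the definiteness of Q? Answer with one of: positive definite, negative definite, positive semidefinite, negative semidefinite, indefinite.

Leading principal minors: Δ_1 = -15, Δ_2 = 5, Δ_3 = -2.
The signs alternate starting with Δ_1 < 0, so by Sylvester's criterion Q is negative definite.

negative definite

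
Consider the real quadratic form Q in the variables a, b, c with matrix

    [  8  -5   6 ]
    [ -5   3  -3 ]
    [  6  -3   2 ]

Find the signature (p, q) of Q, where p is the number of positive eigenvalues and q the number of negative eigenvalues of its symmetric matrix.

(2, 1)

Symmetric row and column elimination reduces A to a congruent diagonal form with pivots 8, -1/8, 2.
Counting signs: 2 positive, 1 negative.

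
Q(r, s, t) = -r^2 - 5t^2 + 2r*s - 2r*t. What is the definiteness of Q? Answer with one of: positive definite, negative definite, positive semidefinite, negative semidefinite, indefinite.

The associated matrix is A = [[-1, 1, -1], [1, 0, 0], [-1, 0, -5]].
Row-reducing A symmetrically gives the diagonal entries -1, 1, -5.
That gives 1 positive, 2 negative pivots.
Hence Q is indefinite.

indefinite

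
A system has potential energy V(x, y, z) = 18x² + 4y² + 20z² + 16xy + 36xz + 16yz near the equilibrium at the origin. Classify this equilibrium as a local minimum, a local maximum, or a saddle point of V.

The Hessian at the origin is H = [[36, 16, 36], [16, 8, 16], [36, 16, 40]].
Symmetric row and column elimination reduces H to a congruent diagonal form with pivots 36, 8/9, 4.
That gives 3 positive pivots.
H is positive definite, so the origin is a strict local minimum.

local minimum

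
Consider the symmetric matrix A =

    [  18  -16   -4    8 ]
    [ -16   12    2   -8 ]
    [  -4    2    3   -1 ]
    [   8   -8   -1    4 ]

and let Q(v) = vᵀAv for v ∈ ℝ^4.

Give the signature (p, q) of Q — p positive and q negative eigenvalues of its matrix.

Applying the same elementary operations to the rows and columns of A produces a congruent diagonal matrix with entries 18, -20/9, 16/5, 3/16.
Counting signs: 3 positive, 1 negative.

(3, 1)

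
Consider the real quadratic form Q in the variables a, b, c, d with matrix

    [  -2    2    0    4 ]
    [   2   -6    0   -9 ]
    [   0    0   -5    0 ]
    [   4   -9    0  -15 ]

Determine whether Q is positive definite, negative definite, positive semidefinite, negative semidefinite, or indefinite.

An LDLᵀ factorisation of A has diagonal entries -2, -4, -5, -3/4.
Counting signs: 4 negative.
Hence Q is negative definite.

negative definite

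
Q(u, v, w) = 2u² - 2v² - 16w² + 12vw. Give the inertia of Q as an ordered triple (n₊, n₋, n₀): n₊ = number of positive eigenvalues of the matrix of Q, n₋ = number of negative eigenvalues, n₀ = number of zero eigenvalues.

The associated matrix is A = [[2, 0, 0], [0, -2, 6], [0, 6, -16]].
Congruent diagonalization of A (simultaneous row and column reduction) yields pivots 2, -2, 2.
So there are 2 positive, 1 negative pivots.

(2, 1, 0)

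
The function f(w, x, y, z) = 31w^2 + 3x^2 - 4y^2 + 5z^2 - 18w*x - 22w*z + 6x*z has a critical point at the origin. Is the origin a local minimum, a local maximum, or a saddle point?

saddle point

The Hessian at the origin is H = [[62, -18, 0, -22], [-18, 6, 0, 6], [0, 0, -8, 0], [-22, 6, 0, 10]].
Symmetric row and column elimination reduces H to a congruent diagonal form with pivots 62, 24/31, -8, 2.
That gives 3 positive, 1 negative pivots.
H is indefinite, so the origin is a saddle point.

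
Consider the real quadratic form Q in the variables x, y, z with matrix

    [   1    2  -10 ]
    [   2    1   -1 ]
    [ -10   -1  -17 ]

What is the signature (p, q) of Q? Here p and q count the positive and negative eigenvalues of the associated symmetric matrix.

Applying the same elementary operations to the rows and columns of A produces a congruent diagonal matrix with entries 1, -3, 10/3.
So there are 2 positive, 1 negative pivots.

(2, 1)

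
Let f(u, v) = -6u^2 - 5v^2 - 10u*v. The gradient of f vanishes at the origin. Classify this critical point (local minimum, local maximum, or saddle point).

The Hessian at the origin is H = [[-12, -10], [-10, -10]].
det H = -12·-10 − (-10)² = 20 > 0 and H[1,1] = -12 < 0, so H is negative definite.
Therefore the origin is a local maximum.

local maximum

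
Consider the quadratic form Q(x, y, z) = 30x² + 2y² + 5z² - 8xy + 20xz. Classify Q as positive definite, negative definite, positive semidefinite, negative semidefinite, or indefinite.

positive definite

The symmetric matrix is A = [[30, -4, 10], [-4, 2, 0], [10, 0, 5]].
Congruent diagonalization of A (simultaneous row and column reduction) yields pivots 30, 22/15, 5/11.
Counting signs: 3 positive.
Hence Q is positive definite.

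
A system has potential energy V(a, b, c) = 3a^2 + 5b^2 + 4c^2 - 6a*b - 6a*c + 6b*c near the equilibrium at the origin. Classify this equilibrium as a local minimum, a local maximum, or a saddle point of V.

local minimum

The Hessian at the origin is H = [[6, -6, -6], [-6, 10, 6], [-6, 6, 8]].
Symmetric row and column elimination reduces H to a congruent diagonal form with pivots 6, 4, 2.
Counting signs: 3 positive.
H is positive definite, so the origin is a strict local minimum.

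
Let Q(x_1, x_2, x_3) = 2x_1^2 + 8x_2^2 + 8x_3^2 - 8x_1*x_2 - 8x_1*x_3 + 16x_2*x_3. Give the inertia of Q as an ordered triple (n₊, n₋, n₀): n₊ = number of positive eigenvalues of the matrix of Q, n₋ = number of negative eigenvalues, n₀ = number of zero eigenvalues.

The associated matrix is A = [[2, -4, -4], [-4, 8, 8], [-4, 8, 8]].
Congruent diagonalization of A (simultaneous row and column reduction) yields pivots 2, 0, 0.
Counting signs: 1 positive, 2 zero.

(1, 0, 2)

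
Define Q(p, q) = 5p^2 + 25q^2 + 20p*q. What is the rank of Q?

2

The associated matrix is A = [[5, 10], [10, 25]].
Row-reducing A symmetrically gives the diagonal entries 5, 5.
Counting signs: 2 positive.
The rank is the number of nonzero pivots: 2.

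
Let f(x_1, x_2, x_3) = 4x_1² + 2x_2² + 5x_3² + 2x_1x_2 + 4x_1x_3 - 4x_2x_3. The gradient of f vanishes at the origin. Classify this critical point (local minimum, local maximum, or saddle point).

local minimum

The Hessian at the origin is H = [[8, 2, 4], [2, 4, -4], [4, -4, 10]].
An LDLᵀ factorisation of H has diagonal entries 8, 7/2, 6/7.
So there are 3 positive pivots.
H is positive definite, so the origin is a strict local minimum.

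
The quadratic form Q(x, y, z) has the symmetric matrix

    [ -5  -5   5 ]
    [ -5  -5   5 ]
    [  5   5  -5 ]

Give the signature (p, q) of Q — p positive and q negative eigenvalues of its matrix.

Row-reducing A symmetrically gives the diagonal entries -5, 0, 0.
Counting signs: 1 negative, 2 zero.

(0, 1)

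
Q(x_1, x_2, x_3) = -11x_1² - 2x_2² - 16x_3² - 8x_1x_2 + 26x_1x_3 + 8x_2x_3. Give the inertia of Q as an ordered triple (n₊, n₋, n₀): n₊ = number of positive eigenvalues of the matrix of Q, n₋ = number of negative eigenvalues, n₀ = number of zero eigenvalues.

(1, 2, 0)

Write A = [[-11, -4, 13], [-4, -2, 4], [13, 4, -16]].
Symmetric row and column elimination reduces A to a congruent diagonal form with pivots -11, -6/11, 1/3.
So there are 1 positive, 2 negative pivots.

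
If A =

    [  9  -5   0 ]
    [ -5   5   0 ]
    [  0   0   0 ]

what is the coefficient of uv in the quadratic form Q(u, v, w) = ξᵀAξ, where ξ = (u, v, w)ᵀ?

-10

The coefficient of uv is A[1,2] + A[2,1] = 2·(-5) = -10.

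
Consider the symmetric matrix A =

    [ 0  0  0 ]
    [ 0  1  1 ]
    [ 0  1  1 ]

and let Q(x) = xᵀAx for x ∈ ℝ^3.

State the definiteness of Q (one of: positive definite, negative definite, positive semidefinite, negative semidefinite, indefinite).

positive semidefinite

Symmetric row and column elimination reduces A to a congruent diagonal form with pivots 0, 1, 0.
That gives 1 positive, 2 zero pivots.
Hence Q is positive semidefinite.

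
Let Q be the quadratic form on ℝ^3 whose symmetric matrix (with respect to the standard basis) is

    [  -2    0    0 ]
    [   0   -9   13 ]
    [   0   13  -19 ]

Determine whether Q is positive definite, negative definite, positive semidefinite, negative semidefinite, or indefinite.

Leading principal minors: Δ_1 = -2, Δ_2 = 18, Δ_3 = -4.
The signs alternate starting with Δ_1 < 0, so by Sylvester's criterion Q is negative definite.

negative definite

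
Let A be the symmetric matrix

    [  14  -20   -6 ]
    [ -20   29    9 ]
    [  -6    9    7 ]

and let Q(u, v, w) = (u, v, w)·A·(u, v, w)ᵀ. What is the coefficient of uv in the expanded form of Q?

-40

The coefficient of uv is A[1,2] + A[2,1] = 2·(-20) = -40.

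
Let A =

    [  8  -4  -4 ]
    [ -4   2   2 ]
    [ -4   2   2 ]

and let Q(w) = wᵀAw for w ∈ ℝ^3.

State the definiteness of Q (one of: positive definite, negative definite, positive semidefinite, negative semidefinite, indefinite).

positive semidefinite

Row-reducing A symmetrically gives the diagonal entries 8, 0, 0.
That gives 1 positive, 2 zero pivots.
Hence Q is positive semidefinite.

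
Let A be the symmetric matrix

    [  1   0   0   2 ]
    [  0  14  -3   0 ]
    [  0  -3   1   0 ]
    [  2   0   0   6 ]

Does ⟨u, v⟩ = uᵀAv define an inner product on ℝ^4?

Applying the same elementary operations to the rows and columns of A produces a congruent diagonal matrix with entries 1, 14, 5/14, 2.
So there are 4 positive pivots.
Hence Q is positive definite.
⟨·,·⟩ is an inner product exactly when A is positive definite.

yes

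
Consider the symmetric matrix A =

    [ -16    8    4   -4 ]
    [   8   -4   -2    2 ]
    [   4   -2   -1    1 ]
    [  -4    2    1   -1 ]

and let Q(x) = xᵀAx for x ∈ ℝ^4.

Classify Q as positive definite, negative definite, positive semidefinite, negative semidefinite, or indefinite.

negative semidefinite

Congruent diagonalization of A (simultaneous row and column reduction) yields pivots -16, 0, 0, 0.
Counting signs: 1 negative, 3 zero.
Hence Q is negative semidefinite.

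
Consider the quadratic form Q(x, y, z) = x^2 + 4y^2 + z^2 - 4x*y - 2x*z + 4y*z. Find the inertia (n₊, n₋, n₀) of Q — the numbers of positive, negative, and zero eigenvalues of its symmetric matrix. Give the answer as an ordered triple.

The associated matrix is A = [[1, -2, -1], [-2, 4, 2], [-1, 2, 1]].
Symmetric row and column elimination reduces A to a congruent diagonal form with pivots 1, 0, 0.
So there are 1 positive, 2 zero pivots.

(1, 0, 2)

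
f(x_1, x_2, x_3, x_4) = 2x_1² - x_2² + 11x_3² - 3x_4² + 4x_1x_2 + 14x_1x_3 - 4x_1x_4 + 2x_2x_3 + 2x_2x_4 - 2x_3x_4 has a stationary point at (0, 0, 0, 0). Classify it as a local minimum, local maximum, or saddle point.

saddle point

The Hessian at the origin is H = [[4, 4, 14, -4], [4, -2, 2, 2], [14, 2, 22, -2], [-4, 2, -2, -6]].
Applying the same elementary operations to the rows and columns of H produces a congruent diagonal matrix with entries 4, -6, -3, -4.
Counting signs: 1 positive, 3 negative.
H is indefinite, so the origin is a saddle point.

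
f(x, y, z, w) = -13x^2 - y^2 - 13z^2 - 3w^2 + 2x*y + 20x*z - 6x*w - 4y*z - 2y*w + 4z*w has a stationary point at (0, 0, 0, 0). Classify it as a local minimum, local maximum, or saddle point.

local maximum

The Hessian at the origin is H = [[-26, 2, 20, -6], [2, -2, -4, -2], [20, -4, -26, 4], [-6, -2, 4, -6]].
Symmetric row and column elimination reduces H to a congruent diagonal form with pivots -26, -24/13, -22/3, -4/11.
That gives 4 negative pivots.
H is negative definite, so the origin is a strict local maximum.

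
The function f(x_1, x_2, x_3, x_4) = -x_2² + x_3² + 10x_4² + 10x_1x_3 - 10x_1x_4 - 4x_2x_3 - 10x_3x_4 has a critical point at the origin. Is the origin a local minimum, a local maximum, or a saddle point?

The Hessian at the origin is H = [[0, 0, 10, -10], [0, -2, -4, 0], [10, -4, 2, -10], [-10, 0, -10, 20]].
H is indefinite, so the origin is a saddle point.

saddle point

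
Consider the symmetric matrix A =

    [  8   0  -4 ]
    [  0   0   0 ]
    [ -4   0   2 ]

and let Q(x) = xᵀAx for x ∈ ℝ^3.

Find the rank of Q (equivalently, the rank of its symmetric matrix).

Symmetric row and column elimination reduces A to a congruent diagonal form with pivots 8, 0, 0.
So there are 1 positive, 2 zero pivots.
The rank is the number of nonzero pivots: 1.

1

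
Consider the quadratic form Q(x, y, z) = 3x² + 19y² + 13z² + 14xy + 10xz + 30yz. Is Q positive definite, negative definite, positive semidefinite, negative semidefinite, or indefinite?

positive definite

Write A = [[3, 7, 5], [7, 19, 15], [5, 15, 13]].
Congruent diagonalization of A (simultaneous row and column reduction) yields pivots 3, 8/3, 1/2.
That gives 3 positive pivots.
Hence Q is positive definite.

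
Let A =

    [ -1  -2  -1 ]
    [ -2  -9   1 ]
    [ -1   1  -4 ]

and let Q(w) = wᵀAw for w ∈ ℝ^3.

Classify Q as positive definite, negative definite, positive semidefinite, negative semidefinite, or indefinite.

negative definite

Leading principal minors: Δ_1 = -1, Δ_2 = 5, Δ_3 = -6.
The signs alternate starting with Δ_1 < 0, so by Sylvester's criterion Q is negative definite.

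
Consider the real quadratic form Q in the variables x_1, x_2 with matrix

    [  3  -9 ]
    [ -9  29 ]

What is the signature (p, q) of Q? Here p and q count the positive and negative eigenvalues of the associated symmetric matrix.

(2, 0)

Row-reducing A symmetrically gives the diagonal entries 3, 2.
That gives 2 positive pivots.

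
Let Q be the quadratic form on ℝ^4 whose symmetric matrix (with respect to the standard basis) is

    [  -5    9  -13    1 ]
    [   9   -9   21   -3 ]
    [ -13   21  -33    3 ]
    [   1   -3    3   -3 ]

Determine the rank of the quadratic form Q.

Applying the same elementary operations to the rows and columns of A produces a congruent diagonal matrix with entries -5, 36/5, 0, -3.
That gives 1 positive, 2 negative, 1 zero pivots.
The rank is the number of nonzero pivots: 3.

3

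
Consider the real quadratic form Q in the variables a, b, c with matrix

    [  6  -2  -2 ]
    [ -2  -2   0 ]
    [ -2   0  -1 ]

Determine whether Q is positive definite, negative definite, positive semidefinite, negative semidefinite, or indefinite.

indefinite

Symmetric row and column elimination reduces A to a congruent diagonal form with pivots 6, -8/3, -3/2.
So there are 1 positive, 2 negative pivots.
Hence Q is indefinite.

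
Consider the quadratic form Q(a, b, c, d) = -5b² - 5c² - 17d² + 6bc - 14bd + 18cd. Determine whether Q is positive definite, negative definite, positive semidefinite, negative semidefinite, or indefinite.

negative semidefinite

The associated matrix is A = [[0, 0, 0, 0], [0, -5, 3, -7], [0, 3, -5, 9], [0, -7, 9, -17]].
Symmetric row and column elimination reduces A to a congruent diagonal form with pivots 0, -5, -16/5, 0.
So there are 2 negative, 2 zero pivots.
Hence Q is negative semidefinite.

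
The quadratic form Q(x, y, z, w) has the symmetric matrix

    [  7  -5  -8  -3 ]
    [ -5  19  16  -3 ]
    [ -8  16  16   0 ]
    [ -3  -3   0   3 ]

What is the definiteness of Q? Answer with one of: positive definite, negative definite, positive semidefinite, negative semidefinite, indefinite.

Symmetric row and column elimination reduces A to a congruent diagonal form with pivots 7, 108/7, 0, 0.
That gives 2 positive, 2 zero pivots.
Hence Q is positive semidefinite.

positive semidefinite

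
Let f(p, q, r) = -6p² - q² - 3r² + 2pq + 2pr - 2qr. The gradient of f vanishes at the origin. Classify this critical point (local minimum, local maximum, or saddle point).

The Hessian at the origin is H = [[-12, 2, 2], [2, -2, -2], [2, -2, -6]].
Applying the same elementary operations to the rows and columns of H produces a congruent diagonal matrix with entries -12, -5/3, -4.
So there are 3 negative pivots.
H is negative definite, so the origin is a strict local maximum.

local maximum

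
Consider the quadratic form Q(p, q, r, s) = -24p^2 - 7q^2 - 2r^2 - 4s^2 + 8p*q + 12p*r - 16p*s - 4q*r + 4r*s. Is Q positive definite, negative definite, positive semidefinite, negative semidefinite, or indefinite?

negative definite

The symmetric matrix of Q is A = [[-24, 4, 6, -8], [4, -7, -2, 0], [6, -2, -2, 2], [-8, 0, 2, -4]].
Leading principal minors: Δ_1 = -24, Δ_2 = 152, Δ_3 = -52, Δ_4 = 48.
The signs alternate starting with Δ_1 < 0, so by Sylvester's criterion Q is negative definite.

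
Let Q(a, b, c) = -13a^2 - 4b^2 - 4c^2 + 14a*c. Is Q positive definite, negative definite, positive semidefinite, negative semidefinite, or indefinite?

The symmetric matrix is A = [[-13, 0, 7], [0, -4, 0], [7, 0, -4]].
Applying the same elementary operations to the rows and columns of A produces a congruent diagonal matrix with entries -13, -4, -3/13.
So there are 3 negative pivots.
Hence Q is negative definite.

negative definite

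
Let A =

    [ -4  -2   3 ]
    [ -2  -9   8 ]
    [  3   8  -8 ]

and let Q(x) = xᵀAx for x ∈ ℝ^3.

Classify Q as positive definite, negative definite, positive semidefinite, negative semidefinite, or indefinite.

negative definite

Row-reducing A symmetrically gives the diagonal entries -4, -8, -15/32.
So there are 3 negative pivots.
Hence Q is negative definite.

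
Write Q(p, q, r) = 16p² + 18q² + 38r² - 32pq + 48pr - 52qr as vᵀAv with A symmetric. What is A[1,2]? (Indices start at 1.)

The coefficient of p·q in Q is -32. For a symmetric A this equals A[1,2] + A[2,1] = 2·A[1,2].
So A[1,2] = -32/2 = -16.

-16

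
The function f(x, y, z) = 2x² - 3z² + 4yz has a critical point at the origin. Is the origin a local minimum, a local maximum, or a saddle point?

saddle point

The Hessian at the origin is H = [[4, 0, 0], [0, 0, 4], [0, 4, -6]].
H is indefinite, so the origin is a saddle point.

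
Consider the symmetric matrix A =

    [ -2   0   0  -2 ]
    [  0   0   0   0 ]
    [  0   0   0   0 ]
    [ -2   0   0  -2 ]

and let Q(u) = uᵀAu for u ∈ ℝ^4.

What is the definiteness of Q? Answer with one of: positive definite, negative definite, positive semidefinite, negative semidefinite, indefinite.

negative semidefinite

Row-reducing A symmetrically gives the diagonal entries -2, 0, 0, 0.
Counting signs: 1 negative, 3 zero.
Hence Q is negative semidefinite.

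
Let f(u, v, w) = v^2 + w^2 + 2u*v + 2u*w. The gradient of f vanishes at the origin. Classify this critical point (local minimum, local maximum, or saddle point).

saddle point

The Hessian at the origin is H = [[0, 2, 2], [2, 2, 0], [2, 0, 2]].
H is indefinite, so the origin is a saddle point.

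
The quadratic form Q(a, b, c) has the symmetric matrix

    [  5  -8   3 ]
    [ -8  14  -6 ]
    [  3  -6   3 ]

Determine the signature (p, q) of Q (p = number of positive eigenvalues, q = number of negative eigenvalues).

Symmetric row and column elimination reduces A to a congruent diagonal form with pivots 5, 6/5, 0.
That gives 2 positive, 1 zero pivots.

(2, 0)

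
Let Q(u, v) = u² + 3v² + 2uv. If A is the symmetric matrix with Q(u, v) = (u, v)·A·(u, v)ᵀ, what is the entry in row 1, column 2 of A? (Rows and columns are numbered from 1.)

1

The coefficient of u·v in Q is 2. For a symmetric A this equals A[1,2] + A[2,1] = 2·A[1,2].
So A[1,2] = 2/2 = 1.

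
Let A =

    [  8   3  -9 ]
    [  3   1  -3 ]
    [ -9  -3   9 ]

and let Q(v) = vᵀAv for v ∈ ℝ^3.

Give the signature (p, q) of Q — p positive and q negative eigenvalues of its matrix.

Congruent diagonalization of A (simultaneous row and column reduction) yields pivots 8, -1/8, 0.
That gives 1 positive, 1 negative, 1 zero pivots.

(1, 1)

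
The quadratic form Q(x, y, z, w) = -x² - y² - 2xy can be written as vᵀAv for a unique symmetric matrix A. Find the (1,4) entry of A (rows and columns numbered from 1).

0

The coefficient of x·w in Q is 0. For a symmetric A this equals A[1,4] + A[4,1] = 2·A[1,4].
So A[1,4] = 0/2 = 0.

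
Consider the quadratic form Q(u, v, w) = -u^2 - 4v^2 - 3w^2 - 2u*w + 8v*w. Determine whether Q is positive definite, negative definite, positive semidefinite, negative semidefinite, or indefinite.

indefinite

The associated matrix is A = [[-1, 0, -1], [0, -4, 4], [-1, 4, -3]].
Symmetric row and column elimination reduces A to a congruent diagonal form with pivots -1, -4, 2.
Counting signs: 1 positive, 2 negative.
Hence Q is indefinite.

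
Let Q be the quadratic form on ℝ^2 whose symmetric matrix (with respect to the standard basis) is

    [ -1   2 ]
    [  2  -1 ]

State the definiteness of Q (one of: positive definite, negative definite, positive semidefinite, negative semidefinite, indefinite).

Row-reducing A symmetrically gives the diagonal entries -1, 3.
Counting signs: 1 positive, 1 negative.
Hence Q is indefinite.

indefinite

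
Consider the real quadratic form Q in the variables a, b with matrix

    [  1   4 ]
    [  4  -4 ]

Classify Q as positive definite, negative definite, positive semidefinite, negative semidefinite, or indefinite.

Row-reducing A symmetrically gives the diagonal entries 1, -20.
So there are 1 positive, 1 negative pivots.
Hence Q is indefinite.

indefinite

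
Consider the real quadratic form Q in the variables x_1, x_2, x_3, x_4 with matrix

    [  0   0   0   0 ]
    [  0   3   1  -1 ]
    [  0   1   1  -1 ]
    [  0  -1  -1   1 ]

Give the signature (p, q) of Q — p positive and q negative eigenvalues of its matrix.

(2, 0)

Congruent diagonalization of A (simultaneous row and column reduction) yields pivots 0, 3, 2/3, 0.
So there are 2 positive, 2 zero pivots.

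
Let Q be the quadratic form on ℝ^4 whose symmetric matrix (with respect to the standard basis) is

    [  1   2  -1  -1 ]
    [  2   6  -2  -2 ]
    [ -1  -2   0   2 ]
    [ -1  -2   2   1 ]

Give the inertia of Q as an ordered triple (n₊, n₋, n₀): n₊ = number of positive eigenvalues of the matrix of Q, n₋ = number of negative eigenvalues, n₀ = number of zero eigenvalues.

(3, 1, 0)

Symmetric row and column elimination reduces A to a congruent diagonal form with pivots 1, 2, -1, 1.
Counting signs: 3 positive, 1 negative.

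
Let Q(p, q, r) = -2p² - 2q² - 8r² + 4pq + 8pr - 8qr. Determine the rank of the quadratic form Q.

1

The associated matrix is A = [[-2, 2, 4], [2, -2, -4], [4, -4, -8]].
Applying the same elementary operations to the rows and columns of A produces a congruent diagonal matrix with entries -2, 0, 0.
Counting signs: 1 negative, 2 zero.
The rank is the number of nonzero pivots: 1.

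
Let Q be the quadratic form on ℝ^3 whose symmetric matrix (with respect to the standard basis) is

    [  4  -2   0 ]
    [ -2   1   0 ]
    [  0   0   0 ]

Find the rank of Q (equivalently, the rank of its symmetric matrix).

1

Symmetric row and column elimination reduces A to a congruent diagonal form with pivots 4, 0, 0.
Counting signs: 1 positive, 2 zero.
The rank is the number of nonzero pivots: 1.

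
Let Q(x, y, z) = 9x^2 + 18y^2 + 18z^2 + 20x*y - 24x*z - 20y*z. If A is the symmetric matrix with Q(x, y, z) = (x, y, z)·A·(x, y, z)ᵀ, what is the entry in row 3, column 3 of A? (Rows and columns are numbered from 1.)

18

The coefficient of z^2 in Q is 18, and that is exactly A[3,3].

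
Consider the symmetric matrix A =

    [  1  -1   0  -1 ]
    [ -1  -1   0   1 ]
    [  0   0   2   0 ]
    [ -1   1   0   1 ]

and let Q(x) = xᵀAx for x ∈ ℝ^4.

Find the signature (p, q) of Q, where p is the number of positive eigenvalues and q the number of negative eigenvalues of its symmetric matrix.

(2, 1)

Applying the same elementary operations to the rows and columns of A produces a congruent diagonal matrix with entries 1, -2, 2, 0.
That gives 2 positive, 1 negative, 1 zero pivots.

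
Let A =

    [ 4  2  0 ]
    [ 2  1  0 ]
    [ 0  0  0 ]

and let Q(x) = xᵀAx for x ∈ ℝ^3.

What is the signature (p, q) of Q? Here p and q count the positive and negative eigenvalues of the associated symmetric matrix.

Row-reducing A symmetrically gives the diagonal entries 4, 0, 0.
That gives 1 positive, 2 zero pivots.

(1, 0)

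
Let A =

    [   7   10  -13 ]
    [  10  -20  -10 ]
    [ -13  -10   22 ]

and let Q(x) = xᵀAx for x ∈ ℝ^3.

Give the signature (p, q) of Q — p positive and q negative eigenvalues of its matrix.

(1, 1)

Symmetric row and column elimination reduces A to a congruent diagonal form with pivots 7, -240/7, 0.
So there are 1 positive, 1 negative, 1 zero pivots.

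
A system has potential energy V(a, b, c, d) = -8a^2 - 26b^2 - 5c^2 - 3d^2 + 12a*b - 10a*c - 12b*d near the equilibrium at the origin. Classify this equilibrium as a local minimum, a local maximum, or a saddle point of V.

The Hessian at the origin is H = [[-16, 12, -10, 0], [12, -52, 0, -12], [-10, 0, -10, 0], [0, -12, 0, -6]].
Symmetric row and column elimination reduces H to a congruent diagonal form with pivots -16, -43, -105/43, -6/7.
That gives 4 negative pivots.
H is negative definite, so the origin is a strict local maximum.

local maximum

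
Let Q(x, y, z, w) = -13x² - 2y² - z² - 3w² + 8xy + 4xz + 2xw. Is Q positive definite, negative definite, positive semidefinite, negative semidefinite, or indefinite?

negative definite

The symmetric matrix of Q is A = [[-13, 4, 2, 1], [4, -2, 0, 0], [2, 0, -1, 0], [1, 0, 0, -3]].
Leading principal minors: Δ_1 = -13, Δ_2 = 10, Δ_3 = -2, Δ_4 = 4.
The signs alternate starting with Δ_1 < 0, so by Sylvester's criterion Q is negative definite.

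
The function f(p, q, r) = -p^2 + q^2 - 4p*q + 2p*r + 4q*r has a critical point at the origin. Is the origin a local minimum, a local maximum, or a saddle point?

The Hessian at the origin is H = [[-2, -4, 2], [-4, 2, 4], [2, 4, 0]].
Row-reducing H symmetrically gives the diagonal entries -2, 10, 2.
Counting signs: 2 positive, 1 negative.
H is indefinite, so the origin is a saddle point.

saddle point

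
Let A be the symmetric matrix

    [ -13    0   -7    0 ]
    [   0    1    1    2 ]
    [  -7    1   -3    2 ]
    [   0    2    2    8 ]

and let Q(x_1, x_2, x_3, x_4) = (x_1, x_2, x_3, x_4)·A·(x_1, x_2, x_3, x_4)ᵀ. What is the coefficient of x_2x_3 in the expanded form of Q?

2

The coefficient of x_2x_3 is A[2,3] + A[3,2] = 2·1 = 2.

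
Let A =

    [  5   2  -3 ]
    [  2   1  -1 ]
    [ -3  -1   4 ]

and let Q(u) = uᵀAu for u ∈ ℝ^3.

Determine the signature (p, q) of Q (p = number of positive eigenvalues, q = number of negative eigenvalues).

Applying the same elementary operations to the rows and columns of A produces a congruent diagonal matrix with entries 5, 1/5, 2.
So there are 3 positive pivots.

(3, 0)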